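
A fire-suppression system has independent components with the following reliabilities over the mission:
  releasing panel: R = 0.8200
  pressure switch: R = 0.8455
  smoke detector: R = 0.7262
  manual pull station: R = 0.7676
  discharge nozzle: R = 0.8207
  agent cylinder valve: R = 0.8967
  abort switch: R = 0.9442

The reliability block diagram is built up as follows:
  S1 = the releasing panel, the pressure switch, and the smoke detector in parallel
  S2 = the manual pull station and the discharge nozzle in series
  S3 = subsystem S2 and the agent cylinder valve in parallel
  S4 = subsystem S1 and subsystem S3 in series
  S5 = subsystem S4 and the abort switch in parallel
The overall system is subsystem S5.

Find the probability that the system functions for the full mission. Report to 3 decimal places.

Parallel (releasing panel, pressure switch, and smoke detector): 1 − (1 − 0.82000)(1 − 0.84550)(1 − 0.72620) = 0.99239
Series (manual pull station and discharge nozzle): 0.76760 × 0.82070 = 0.62997
Parallel ([0.62997] and agent cylinder valve): 1 − (1 − 0.62997)(1 − 0.89670) = 0.96178
Series ([0.99239] and [0.96178]): 0.99239 × 0.96178 = 0.95446
Parallel ([0.95446] and abort switch): 1 − (1 − 0.95446)(1 − 0.94420) = 0.997

0.997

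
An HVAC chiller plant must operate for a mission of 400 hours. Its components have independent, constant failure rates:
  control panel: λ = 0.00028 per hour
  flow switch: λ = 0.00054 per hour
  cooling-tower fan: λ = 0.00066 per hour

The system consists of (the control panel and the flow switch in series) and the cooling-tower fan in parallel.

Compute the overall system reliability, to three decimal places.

R(control panel) = exp(−0.00028 × 400) = 0.89404
R(flow switch) = exp(−0.00054 × 400) = 0.80574
R(cooling-tower fan) = exp(−0.00066 × 400) = 0.76797
Series (control panel and flow switch): 0.89404 × 0.80574 = 0.72036
Parallel ([0.72036] and cooling-tower fan): 1 − (1 − 0.72036)(1 − 0.76797) = 0.935

0.935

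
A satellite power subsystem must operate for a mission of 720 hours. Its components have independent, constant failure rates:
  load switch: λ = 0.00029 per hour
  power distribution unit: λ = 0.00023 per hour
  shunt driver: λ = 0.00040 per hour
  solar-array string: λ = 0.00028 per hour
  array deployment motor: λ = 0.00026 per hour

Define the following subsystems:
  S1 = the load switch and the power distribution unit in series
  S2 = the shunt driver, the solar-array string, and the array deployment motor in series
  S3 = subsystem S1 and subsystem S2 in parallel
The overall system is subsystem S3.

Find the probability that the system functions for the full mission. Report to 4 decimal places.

R(load switch) = exp(−0.00029 × 720) = 0.811558
R(power distribution unit) = exp(−0.00023 × 720) = 0.847385
R(shunt driver) = exp(−0.00040 × 720) = 0.749762
R(solar-array string) = exp(−0.00028 × 720) = 0.817422
R(array deployment motor) = exp(−0.00026 × 720) = 0.829278
Series (load switch and power distribution unit): 0.811558 × 0.847385 = 0.687702
Series (shunt driver, solar-array string, and array deployment motor): 0.749762 × 0.817422 × 0.829278 = 0.508241
Parallel ([0.687702] and [0.508241]): 1 − (1 − 0.687702)(1 − 0.508241) = 0.8464

0.8464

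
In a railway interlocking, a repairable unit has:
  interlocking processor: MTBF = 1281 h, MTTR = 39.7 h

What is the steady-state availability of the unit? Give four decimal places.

A(interlocking processor) = MTBF/(MTBF+MTTR) = 1281/(1281+39.7) = 0.9699

0.9699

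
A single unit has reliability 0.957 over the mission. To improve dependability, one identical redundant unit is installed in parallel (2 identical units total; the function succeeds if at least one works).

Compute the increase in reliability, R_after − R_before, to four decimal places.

0.0412

R_before = 0.957
R_after = 1 − (1 − 0.957)^2 = 0.9982
ΔR = 0.9982 − 0.957 = 0.0412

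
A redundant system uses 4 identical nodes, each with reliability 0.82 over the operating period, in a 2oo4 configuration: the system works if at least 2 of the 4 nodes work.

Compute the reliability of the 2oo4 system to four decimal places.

R = Σ_{i=2}^{4} C(4,i) p^i (1−p)^{4−i} with p = 0.82
C(4,2)·0.82^2·0.18^2 = 0.130715
C(4,3)·0.82^3·0.18^1 = 0.396985
C(4,4)·0.82^4·0.18^0 = 0.452122
Sum = 0.9798

0.9798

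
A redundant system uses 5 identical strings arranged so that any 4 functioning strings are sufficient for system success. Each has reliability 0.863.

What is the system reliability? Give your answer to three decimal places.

R = Σ_{i=4}^{5} C(5,i) p^i (1−p)^{5−i} with p = 0.863
C(5,4)·0.863^4·0.137^1 = 0.37996
C(5,5)·0.863^5·0.137^0 = 0.47869
Sum = 0.859

0.859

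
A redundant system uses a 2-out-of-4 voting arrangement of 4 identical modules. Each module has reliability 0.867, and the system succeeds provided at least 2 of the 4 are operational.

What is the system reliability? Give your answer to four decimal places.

R = Σ_{i=2}^{4} C(4,i) p^i (1−p)^{4−i} with p = 0.867
C(4,2)·0.867^2·0.133^2 = 0.079780
C(4,3)·0.867^3·0.133^1 = 0.346712
C(4,4)·0.867^4·0.133^0 = 0.565036
Sum = 0.9915

0.9915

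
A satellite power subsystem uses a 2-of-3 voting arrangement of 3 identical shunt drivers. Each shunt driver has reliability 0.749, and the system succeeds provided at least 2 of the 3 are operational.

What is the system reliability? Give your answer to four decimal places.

R = Σ_{i=2}^{3} C(3,i) p^i (1−p)^{3−i} with p = 0.749
C(3,2)·0.749^2·0.251^1 = 0.422434
C(3,3)·0.749^3·0.251^0 = 0.420190
Sum = 0.8426

0.8426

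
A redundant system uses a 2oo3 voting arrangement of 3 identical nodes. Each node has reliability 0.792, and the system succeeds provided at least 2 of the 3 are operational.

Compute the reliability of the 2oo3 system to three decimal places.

0.888

R = Σ_{i=2}^{3} C(3,i) p^i (1−p)^{3−i} with p = 0.792
C(3,2)·0.792^2·0.208^1 = 0.39141
C(3,3)·0.792^3·0.208^0 = 0.49679
Sum = 0.888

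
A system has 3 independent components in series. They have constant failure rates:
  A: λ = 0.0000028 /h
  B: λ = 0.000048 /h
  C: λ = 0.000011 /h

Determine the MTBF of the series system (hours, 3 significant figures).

16200

Series of exponential components: λ_sys = Σ λ_i
λ_sys = 0.0000028 + 0.000048 + 0.000011 = 6.1800e-05 /h
MTBF = 1 / λ_sys = 16200 h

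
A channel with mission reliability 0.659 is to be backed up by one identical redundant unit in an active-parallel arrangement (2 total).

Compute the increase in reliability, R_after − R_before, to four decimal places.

R_before = 0.659
R_after = 1 − (1 − 0.659)^2 = 0.8837
ΔR = 0.8837 − 0.659 = 0.2247

0.2247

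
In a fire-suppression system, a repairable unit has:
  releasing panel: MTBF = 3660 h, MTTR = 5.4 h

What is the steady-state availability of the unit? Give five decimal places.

A(releasing panel) = MTBF/(MTBF+MTTR) = 3660/(3660+5.4) = 0.99853

0.99853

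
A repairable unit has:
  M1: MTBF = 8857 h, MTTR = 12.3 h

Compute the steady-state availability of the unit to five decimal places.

0.99861

A(M1) = MTBF/(MTBF+MTTR) = 8857/(8857+12.3) = 0.99861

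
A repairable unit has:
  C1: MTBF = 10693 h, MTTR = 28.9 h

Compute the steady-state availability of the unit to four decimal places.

0.9973

A(C1) = MTBF/(MTBF+MTTR) = 10693/(10693+28.9) = 0.9973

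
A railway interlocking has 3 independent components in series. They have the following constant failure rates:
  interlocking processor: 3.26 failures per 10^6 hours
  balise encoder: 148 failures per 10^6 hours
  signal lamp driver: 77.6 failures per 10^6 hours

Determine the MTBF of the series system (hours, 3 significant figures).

Series of exponential components: λ_sys = Σ λ_i
λ_sys = 0.00000326 + 0.000148 + 0.0000776 = 2.2886e-04 /h
MTBF = 1 / λ_sys = 4370 h

4370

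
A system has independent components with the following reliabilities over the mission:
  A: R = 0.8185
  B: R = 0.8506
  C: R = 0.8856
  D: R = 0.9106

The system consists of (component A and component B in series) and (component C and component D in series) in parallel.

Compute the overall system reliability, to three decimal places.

0.941

Series (A and B): 0.81850 × 0.85060 = 0.69622
Series (C and D): 0.88560 × 0.91060 = 0.80643
Parallel ([0.69622] and [0.80643]): 1 − (1 − 0.69622)(1 − 0.80643) = 0.941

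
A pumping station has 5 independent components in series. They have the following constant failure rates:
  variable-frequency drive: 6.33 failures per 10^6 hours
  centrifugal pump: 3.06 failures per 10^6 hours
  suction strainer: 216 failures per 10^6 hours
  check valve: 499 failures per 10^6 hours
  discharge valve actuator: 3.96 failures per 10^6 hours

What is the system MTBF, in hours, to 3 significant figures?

1370

Series of exponential components: λ_sys = Σ λ_i
λ_sys = 0.00000633 + 0.00000306 + 0.000216 + 0.000499 + 0.00000396 = 7.2835e-04 /h
MTBF = 1 / λ_sys = 1370 h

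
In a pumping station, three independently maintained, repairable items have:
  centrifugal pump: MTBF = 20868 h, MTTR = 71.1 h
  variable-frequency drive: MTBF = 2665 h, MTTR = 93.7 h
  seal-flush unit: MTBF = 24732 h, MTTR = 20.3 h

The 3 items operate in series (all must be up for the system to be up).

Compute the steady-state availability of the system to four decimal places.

0.9620

A(centrifugal pump) = MTBF/(MTBF+MTTR) = 20868/(20868+71.1) = 0.996604
A(variable-frequency drive) = MTBF/(MTBF+MTTR) = 2665/(2665+93.7) = 0.966035
A(seal-flush unit) = MTBF/(MTBF+MTTR) = 24732/(24732+20.3) = 0.999180
Series availability: 0.996604 × 0.966035 × 0.999180 = 0.9620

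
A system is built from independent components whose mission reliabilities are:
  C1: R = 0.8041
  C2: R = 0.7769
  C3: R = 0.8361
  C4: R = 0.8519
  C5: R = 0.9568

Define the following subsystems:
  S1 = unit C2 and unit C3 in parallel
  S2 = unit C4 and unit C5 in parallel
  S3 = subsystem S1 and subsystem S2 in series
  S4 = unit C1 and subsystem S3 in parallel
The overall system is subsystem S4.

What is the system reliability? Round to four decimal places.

0.9916

Parallel (C2 and C3): 1 − (1 − 0.776900)(1 − 0.836100) = 0.963434
Parallel (C4 and C5): 1 − (1 − 0.851900)(1 − 0.956800) = 0.993602
Series ([0.963434] and [0.993602]): 0.963434 × 0.993602 = 0.957270
Parallel (C1 and [0.957270]): 1 − (1 − 0.804100)(1 − 0.957270) = 0.9916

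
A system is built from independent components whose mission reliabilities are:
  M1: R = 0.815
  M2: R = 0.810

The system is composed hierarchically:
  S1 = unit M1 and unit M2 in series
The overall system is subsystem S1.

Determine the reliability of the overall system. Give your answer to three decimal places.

Series (M1 and M2): 0.81500 × 0.81000 = 0.660

0.660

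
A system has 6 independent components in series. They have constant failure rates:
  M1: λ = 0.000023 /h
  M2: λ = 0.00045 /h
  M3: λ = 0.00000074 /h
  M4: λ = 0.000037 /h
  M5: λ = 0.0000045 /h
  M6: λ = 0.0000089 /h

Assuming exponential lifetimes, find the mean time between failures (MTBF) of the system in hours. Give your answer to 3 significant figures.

1910

Series of exponential components: λ_sys = Σ λ_i
λ_sys = 0.000023 + 0.00045 + 0.00000074 + 0.000037 + 0.0000045 + 0.0000089 = 5.2414e-04 /h
MTBF = 1 / λ_sys = 1910 h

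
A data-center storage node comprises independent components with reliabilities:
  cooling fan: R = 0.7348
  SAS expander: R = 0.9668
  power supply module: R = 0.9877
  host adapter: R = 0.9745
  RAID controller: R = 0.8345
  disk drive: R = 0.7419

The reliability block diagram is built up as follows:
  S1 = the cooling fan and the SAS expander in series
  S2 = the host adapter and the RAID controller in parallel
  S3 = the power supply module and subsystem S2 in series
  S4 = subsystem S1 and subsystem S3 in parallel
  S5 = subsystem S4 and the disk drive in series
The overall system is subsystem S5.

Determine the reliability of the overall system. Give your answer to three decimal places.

0.738

Series (cooling fan and SAS expander): 0.73480 × 0.96680 = 0.71040
Parallel (host adapter and RAID controller): 1 − (1 − 0.97450)(1 − 0.83450) = 0.99578
Series (power supply module and [0.99578]): 0.98770 × 0.99578 = 0.98353
Parallel ([0.71040] and [0.98353]): 1 − (1 − 0.71040)(1 − 0.98353) = 0.99523
Series ([0.99523] and disk drive): 0.99523 × 0.74190 = 0.738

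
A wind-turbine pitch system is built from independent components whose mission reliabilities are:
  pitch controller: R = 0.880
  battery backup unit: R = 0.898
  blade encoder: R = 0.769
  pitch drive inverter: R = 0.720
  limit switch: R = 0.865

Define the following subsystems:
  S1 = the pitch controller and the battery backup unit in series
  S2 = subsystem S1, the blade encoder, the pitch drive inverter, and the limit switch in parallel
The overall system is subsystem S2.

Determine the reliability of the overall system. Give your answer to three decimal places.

Series (pitch controller and battery backup unit): 0.88000 × 0.89800 = 0.79024
Parallel ([0.79024], blade encoder, pitch drive inverter, and limit switch): 1 − (1 − 0.79024)(1 − 0.76900)(1 − 0.72000)(1 − 0.86500) = 0.998

0.998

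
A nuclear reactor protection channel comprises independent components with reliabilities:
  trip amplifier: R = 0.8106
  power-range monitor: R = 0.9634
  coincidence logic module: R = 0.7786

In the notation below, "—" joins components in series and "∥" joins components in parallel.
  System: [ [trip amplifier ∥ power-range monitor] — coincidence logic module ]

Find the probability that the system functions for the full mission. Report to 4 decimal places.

Parallel (trip amplifier and power-range monitor): 1 − (1 − 0.810600)(1 − 0.963400) = 0.993068
Series ([0.993068] and coincidence logic module): 0.993068 × 0.778600 = 0.7732

0.7732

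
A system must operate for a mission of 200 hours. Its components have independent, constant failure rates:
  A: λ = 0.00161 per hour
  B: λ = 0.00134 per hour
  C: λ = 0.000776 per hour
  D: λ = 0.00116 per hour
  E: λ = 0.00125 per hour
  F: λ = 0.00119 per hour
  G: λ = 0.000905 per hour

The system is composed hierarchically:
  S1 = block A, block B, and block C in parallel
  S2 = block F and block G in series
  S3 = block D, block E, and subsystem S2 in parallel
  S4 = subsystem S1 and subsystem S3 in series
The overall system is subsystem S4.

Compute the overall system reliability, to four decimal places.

R(A) = exp(−0.00161 × 200) = 0.724698
R(B) = exp(−0.00134 × 200) = 0.764908
R(C) = exp(−0.000776 × 200) = 0.856244
R(D) = exp(−0.00116 × 200) = 0.792946
R(E) = exp(−0.00125 × 200) = 0.778801
R(F) = exp(−0.00119 × 200) = 0.788203
R(G) = exp(−0.000905 × 200) = 0.834435
Parallel (A, B, and C): 1 − (1 − 0.724698)(1 − 0.764908)(1 − 0.856244) = 0.990696
Series (F and G): 0.788203 × 0.834435 = 0.657704
Parallel (D, E, and [0.657704]): 1 − (1 − 0.792946)(1 − 0.778801)(1 − 0.657704) = 0.984323
Series ([0.990696] and [0.984323]): 0.990696 × 0.984323 = 0.9752

0.9752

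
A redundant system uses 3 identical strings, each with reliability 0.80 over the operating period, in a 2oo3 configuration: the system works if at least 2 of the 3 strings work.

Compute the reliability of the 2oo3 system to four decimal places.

R = Σ_{i=2}^{3} C(3,i) p^i (1−p)^{3−i} with p = 0.80
C(3,2)·0.80^2·0.20^1 = 0.384000
C(3,3)·0.80^3·0.20^0 = 0.512000
Sum = 0.8960

0.8960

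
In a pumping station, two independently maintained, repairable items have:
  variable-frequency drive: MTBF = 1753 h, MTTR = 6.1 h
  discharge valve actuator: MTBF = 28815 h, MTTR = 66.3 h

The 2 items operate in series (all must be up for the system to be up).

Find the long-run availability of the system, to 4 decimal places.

A(variable-frequency drive) = MTBF/(MTBF+MTTR) = 1753/(1753+6.1) = 0.996532
A(discharge valve actuator) = MTBF/(MTBF+MTTR) = 28815/(28815+66.3) = 0.997704
Series availability: 0.996532 × 0.997704 = 0.9942

0.9942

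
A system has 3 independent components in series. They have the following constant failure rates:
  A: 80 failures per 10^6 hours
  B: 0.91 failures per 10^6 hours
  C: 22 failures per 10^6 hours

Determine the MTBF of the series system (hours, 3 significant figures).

9720

Series of exponential components: λ_sys = Σ λ_i
λ_sys = 0.000080 + 0.00000091 + 0.000022 = 1.0291e-04 /h
MTBF = 1 / λ_sys = 9720 h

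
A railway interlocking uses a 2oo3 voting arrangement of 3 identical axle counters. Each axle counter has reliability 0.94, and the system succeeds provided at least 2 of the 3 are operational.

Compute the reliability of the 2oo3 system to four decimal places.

R = Σ_{i=2}^{3} C(3,i) p^i (1−p)^{3−i} with p = 0.94
C(3,2)·0.94^2·0.06^1 = 0.159048
C(3,3)·0.94^3·0.06^0 = 0.830584
Sum = 0.9896

0.9896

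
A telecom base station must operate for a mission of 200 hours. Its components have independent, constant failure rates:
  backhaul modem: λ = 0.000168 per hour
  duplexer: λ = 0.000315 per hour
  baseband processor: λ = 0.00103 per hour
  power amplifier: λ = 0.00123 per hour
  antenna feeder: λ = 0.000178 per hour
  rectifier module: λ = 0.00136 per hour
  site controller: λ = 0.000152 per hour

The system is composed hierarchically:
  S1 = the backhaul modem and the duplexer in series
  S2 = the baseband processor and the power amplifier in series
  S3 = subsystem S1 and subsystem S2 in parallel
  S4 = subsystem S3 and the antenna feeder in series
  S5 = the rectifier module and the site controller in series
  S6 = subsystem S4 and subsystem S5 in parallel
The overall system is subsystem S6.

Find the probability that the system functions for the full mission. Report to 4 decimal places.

0.9824

R(backhaul modem) = exp(−0.000168 × 200) = 0.966958
R(duplexer) = exp(−0.000315 × 200) = 0.938943
R(baseband processor) = exp(−0.00103 × 200) = 0.813833
R(power amplifier) = exp(−0.00123 × 200) = 0.781922
R(antenna feeder) = exp(−0.000178 × 200) = 0.965026
R(rectifier module) = exp(−0.00136 × 200) = 0.761854
R(site controller) = exp(−0.000152 × 200) = 0.970057
Series (backhaul modem and duplexer): 0.966958 × 0.938943 = 0.907918
Series (baseband processor and power amplifier): 0.813833 × 0.781922 = 0.636354
Parallel ([0.907918] and [0.636354]): 1 − (1 − 0.907918)(1 − 0.636354) = 0.966515
Series ([0.966515] and antenna feeder): 0.966515 × 0.965026 = 0.932712
Series (rectifier module and site controller): 0.761854 × 0.970057 = 0.739042
Parallel ([0.932712] and [0.739042]): 1 − (1 − 0.932712)(1 − 0.739042) = 0.9824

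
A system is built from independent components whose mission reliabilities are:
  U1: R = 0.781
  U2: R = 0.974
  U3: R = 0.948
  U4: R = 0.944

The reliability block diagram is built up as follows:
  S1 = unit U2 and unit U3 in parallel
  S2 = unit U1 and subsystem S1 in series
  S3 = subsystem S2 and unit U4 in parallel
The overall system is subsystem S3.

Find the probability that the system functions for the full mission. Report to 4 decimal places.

Parallel (U2 and U3): 1 − (1 − 0.974000)(1 − 0.948000) = 0.998648
Series (U1 and [0.998648]): 0.781000 × 0.998648 = 0.779944
Parallel ([0.779944] and U4): 1 − (1 − 0.779944)(1 − 0.944000) = 0.9877

0.9877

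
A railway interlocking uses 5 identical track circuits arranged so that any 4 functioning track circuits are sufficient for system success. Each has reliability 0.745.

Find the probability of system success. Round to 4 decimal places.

R = Σ_{i=4}^{5} C(5,i) p^i (1−p)^{5−i} with p = 0.745
C(5,4)·0.745^4·0.255^1 = 0.392767
C(5,5)·0.745^5·0.255^0 = 0.229499
Sum = 0.6223

0.6223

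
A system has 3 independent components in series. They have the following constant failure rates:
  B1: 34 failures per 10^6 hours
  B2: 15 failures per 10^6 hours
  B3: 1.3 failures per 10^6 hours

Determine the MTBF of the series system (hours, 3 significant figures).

19900

Series of exponential components: λ_sys = Σ λ_i
λ_sys = 0.000034 + 0.000015 + 0.0000013 = 5.0300e-05 /h
MTBF = 1 / λ_sys = 19900 h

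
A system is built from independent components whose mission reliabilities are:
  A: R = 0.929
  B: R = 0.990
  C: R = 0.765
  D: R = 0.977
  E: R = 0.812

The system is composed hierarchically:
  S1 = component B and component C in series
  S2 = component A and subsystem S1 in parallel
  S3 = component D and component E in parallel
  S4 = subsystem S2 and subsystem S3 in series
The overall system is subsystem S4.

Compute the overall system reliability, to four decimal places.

0.9785

Series (B and C): 0.990000 × 0.765000 = 0.757350
Parallel (A and [0.757350]): 1 − (1 − 0.929000)(1 − 0.757350) = 0.982772
Parallel (D and E): 1 − (1 − 0.977000)(1 − 0.812000) = 0.995676
Series ([0.982772] and [0.995676]): 0.982772 × 0.995676 = 0.9785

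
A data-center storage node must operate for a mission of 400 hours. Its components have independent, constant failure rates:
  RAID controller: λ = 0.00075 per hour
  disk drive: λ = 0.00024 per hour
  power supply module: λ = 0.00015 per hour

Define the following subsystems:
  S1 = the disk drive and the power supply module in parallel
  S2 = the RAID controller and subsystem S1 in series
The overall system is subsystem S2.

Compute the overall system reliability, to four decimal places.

R(RAID controller) = exp(−0.00075 × 400) = 0.740818
R(disk drive) = exp(−0.00024 × 400) = 0.908464
R(power supply module) = exp(−0.00015 × 400) = 0.941765
Parallel (disk drive and power supply module): 1 − (1 − 0.908464)(1 − 0.941765) = 0.994669
Series (RAID controller and [0.994669]): 0.740818 × 0.994669 = 0.7369

0.7369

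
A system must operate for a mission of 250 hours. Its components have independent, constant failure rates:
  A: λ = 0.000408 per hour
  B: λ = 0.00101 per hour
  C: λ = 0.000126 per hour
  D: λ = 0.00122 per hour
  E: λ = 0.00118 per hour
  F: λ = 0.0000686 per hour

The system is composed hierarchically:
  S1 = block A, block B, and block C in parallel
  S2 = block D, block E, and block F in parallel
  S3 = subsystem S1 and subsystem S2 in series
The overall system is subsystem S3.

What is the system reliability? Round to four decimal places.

R(A) = exp(−0.000408 × 250) = 0.903030
R(B) = exp(−0.00101 × 250) = 0.776856
R(C) = exp(−0.000126 × 250) = 0.968991
R(D) = exp(−0.00122 × 250) = 0.737123
R(E) = exp(−0.00118 × 250) = 0.744532
R(F) = exp(−0.0000686 × 250) = 0.982996
Parallel (A, B, and C): 1 − (1 − 0.903030)(1 − 0.776856)(1 − 0.968991) = 0.999329
Parallel (D, E, and F): 1 − (1 − 0.737123)(1 − 0.744532)(1 − 0.982996) = 0.998858
Series ([0.999329] and [0.998858]): 0.999329 × 0.998858 = 0.9982

0.9982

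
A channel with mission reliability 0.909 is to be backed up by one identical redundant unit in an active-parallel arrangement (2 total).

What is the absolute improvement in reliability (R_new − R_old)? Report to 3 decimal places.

0.083

R_before = 0.909
R_after = 1 − (1 − 0.909)^2 = 0.992
ΔR = 0.992 − 0.909 = 0.083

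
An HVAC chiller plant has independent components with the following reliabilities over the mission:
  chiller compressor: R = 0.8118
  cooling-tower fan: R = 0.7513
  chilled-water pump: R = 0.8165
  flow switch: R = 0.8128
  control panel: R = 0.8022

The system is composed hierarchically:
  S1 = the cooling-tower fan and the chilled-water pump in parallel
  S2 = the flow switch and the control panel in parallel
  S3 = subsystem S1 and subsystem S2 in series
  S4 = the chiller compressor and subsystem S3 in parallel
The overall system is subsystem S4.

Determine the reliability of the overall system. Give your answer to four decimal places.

Parallel (cooling-tower fan and chilled-water pump): 1 − (1 − 0.751300)(1 − 0.816500) = 0.954364
Parallel (flow switch and control panel): 1 − (1 − 0.812800)(1 − 0.802200) = 0.962972
Series ([0.954364] and [0.962972]): 0.954364 × 0.962972 = 0.919026
Parallel (chiller compressor and [0.919026]): 1 − (1 − 0.811800)(1 − 0.919026) = 0.9848

0.9848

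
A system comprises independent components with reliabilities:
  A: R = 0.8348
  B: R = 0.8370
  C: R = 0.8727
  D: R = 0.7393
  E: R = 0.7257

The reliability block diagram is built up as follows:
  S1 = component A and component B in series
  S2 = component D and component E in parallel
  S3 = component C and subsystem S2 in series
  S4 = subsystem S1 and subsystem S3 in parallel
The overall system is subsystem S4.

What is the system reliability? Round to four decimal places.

Series (A and B): 0.834800 × 0.837000 = 0.698728
Parallel (D and E): 1 − (1 − 0.739300)(1 − 0.725700) = 0.928490
Series (C and [0.928490]): 0.872700 × 0.928490 = 0.810293
Parallel ([0.698728] and [0.810293]): 1 − (1 − 0.698728)(1 − 0.810293) = 0.9428

0.9428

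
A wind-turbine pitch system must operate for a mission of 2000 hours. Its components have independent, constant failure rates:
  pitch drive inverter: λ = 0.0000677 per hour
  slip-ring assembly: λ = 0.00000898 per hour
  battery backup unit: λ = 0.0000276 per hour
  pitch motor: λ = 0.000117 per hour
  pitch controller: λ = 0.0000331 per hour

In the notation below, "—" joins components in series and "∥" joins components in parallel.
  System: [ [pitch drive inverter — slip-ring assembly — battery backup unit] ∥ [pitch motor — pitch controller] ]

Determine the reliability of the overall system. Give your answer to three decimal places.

0.951

R(pitch drive inverter) = exp(−0.0000677 × 2000) = 0.87337
R(slip-ring assembly) = exp(−0.00000898 × 2000) = 0.98220
R(battery backup unit) = exp(−0.0000276 × 2000) = 0.94630
R(pitch motor) = exp(−0.000117 × 2000) = 0.79136
R(pitch controller) = exp(−0.0000331 × 2000) = 0.93594
Series (pitch drive inverter, slip-ring assembly, and battery backup unit): 0.87337 × 0.98220 × 0.94630 = 0.81176
Series (pitch motor and pitch controller): 0.79136 × 0.93594 = 0.74067
Parallel ([0.81176] and [0.74067]): 1 − (1 − 0.81176)(1 − 0.74067) = 0.951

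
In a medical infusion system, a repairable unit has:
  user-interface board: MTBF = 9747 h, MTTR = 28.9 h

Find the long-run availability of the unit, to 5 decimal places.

0.99704

A(user-interface board) = MTBF/(MTBF+MTTR) = 9747/(9747+28.9) = 0.99704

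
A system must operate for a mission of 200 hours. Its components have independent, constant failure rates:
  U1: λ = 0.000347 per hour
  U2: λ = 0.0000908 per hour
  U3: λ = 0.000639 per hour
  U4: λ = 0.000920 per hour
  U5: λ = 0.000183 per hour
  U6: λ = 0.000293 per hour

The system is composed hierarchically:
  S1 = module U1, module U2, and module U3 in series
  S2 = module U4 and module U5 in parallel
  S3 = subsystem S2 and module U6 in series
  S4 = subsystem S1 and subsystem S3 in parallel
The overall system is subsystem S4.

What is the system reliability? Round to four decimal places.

R(U1) = exp(−0.000347 × 200) = 0.932953
R(U2) = exp(−0.0000908 × 200) = 0.982004
R(U3) = exp(−0.000639 × 200) = 0.880029
R(U4) = exp(−0.000920 × 200) = 0.831936
R(U5) = exp(−0.000183 × 200) = 0.964062
R(U6) = exp(−0.000293 × 200) = 0.943084
Series (U1, U2, and U3): 0.932953 × 0.982004 × 0.880029 = 0.806251
Parallel (U4 and U5): 1 − (1 − 0.831936)(1 − 0.964062) = 0.993960
Series ([0.993960] and U6): 0.993960 × 0.943084 = 0.937388
Parallel ([0.806251] and [0.937388]): 1 − (1 − 0.806251)(1 − 0.937388) = 0.9879

0.9879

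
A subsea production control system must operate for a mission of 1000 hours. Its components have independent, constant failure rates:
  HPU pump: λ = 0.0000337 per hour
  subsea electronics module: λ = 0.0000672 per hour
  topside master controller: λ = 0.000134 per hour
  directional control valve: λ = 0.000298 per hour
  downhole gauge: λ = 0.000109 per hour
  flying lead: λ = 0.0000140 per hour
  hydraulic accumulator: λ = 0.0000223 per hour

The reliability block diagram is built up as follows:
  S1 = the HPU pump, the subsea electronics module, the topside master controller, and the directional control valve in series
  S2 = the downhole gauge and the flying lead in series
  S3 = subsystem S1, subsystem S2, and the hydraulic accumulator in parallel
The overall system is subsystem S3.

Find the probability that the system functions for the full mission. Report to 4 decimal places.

R(HPU pump) = exp(−0.0000337 × 1000) = 0.966862
R(subsea electronics module) = exp(−0.0000672 × 1000) = 0.935008
R(topside master controller) = exp(−0.000134 × 1000) = 0.874590
R(directional control valve) = exp(−0.000298 × 1000) = 0.742301
R(downhole gauge) = exp(−0.000109 × 1000) = 0.896730
R(flying lead) = exp(−0.0000140 × 1000) = 0.986098
R(hydraulic accumulator) = exp(−0.0000223 × 1000) = 0.977947
Series (HPU pump, subsea electronics module, topside master controller, and directional control valve): 0.966862 × 0.935008 × 0.874590 × 0.742301 = 0.586900
Series (downhole gauge and flying lead): 0.896730 × 0.986098 = 0.884264
Parallel ([0.586900], [0.884264], and hydraulic accumulator): 1 − (1 − 0.586900)(1 − 0.884264)(1 − 0.977947) = 0.9989

0.9989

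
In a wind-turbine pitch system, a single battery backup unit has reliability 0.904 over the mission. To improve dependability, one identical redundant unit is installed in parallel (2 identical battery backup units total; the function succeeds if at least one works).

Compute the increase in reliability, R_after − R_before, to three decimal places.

0.087

R_before = 0.904
R_after = 1 − (1 − 0.904)^2 = 0.991
ΔR = 0.991 − 0.904 = 0.087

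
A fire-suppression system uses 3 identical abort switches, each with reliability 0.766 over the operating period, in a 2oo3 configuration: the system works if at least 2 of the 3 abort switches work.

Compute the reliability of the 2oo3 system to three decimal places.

R = Σ_{i=2}^{3} C(3,i) p^i (1−p)^{3−i} with p = 0.766
C(3,2)·0.766^2·0.234^1 = 0.41190
C(3,3)·0.766^3·0.234^0 = 0.44946
Sum = 0.861

0.861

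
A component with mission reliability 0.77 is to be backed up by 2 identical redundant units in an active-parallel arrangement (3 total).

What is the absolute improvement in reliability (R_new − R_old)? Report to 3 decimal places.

R_before = 0.77
R_after = 1 − (1 − 0.77)^3 = 0.988
ΔR = 0.988 − 0.77 = 0.218

0.218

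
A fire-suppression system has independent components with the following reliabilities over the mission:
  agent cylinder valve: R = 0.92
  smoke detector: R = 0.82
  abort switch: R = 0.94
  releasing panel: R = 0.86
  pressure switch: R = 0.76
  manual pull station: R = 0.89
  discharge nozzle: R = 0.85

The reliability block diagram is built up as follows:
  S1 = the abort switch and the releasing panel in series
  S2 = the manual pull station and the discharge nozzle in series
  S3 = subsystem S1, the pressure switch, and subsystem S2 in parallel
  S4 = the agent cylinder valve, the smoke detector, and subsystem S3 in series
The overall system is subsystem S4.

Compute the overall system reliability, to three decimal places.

0.746

Series (abort switch and releasing panel): 0.94000 × 0.86000 = 0.80840
Series (manual pull station and discharge nozzle): 0.89000 × 0.85000 = 0.75650
Parallel ([0.80840], pressure switch, and [0.75650]): 1 − (1 − 0.80840)(1 − 0.76000)(1 − 0.75650) = 0.98880
Series (agent cylinder valve, smoke detector, and [0.98880]): 0.92000 × 0.82000 × 0.98880 = 0.746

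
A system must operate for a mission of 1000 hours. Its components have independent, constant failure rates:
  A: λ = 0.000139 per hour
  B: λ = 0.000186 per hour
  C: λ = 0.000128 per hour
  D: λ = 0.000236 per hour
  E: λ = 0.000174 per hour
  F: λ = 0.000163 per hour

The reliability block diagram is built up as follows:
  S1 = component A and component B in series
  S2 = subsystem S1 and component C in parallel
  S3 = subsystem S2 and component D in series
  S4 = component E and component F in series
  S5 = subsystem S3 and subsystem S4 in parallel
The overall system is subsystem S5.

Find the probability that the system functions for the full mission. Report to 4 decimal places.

R(A) = exp(−0.000139 × 1000) = 0.870228
R(B) = exp(−0.000186 × 1000) = 0.830274
R(C) = exp(−0.000128 × 1000) = 0.879853
R(D) = exp(−0.000236 × 1000) = 0.789781
R(E) = exp(−0.000174 × 1000) = 0.840297
R(F) = exp(−0.000163 × 1000) = 0.849591
Series (A and B): 0.870228 × 0.830274 = 0.722528
Parallel ([0.722528] and C): 1 − (1 − 0.722528)(1 − 0.879853) = 0.966663
Series ([0.966663] and D): 0.966663 × 0.789781 = 0.763452
Series (E and F): 0.840297 × 0.849591 = 0.713909
Parallel ([0.763452] and [0.713909]): 1 − (1 − 0.763452)(1 − 0.713909) = 0.9323

0.9323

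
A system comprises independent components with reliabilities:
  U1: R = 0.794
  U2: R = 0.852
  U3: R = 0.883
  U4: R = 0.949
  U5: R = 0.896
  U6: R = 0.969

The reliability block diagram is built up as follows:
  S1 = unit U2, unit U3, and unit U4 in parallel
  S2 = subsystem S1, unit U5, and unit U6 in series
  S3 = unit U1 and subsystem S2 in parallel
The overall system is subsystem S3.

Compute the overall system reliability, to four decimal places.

Parallel (U2, U3, and U4): 1 − (1 − 0.852000)(1 − 0.883000)(1 − 0.949000) = 0.999117
Series ([0.999117], U5, and U6): 0.999117 × 0.896000 × 0.969000 = 0.867457
Parallel (U1 and [0.867457]): 1 − (1 − 0.794000)(1 − 0.867457) = 0.9727

0.9727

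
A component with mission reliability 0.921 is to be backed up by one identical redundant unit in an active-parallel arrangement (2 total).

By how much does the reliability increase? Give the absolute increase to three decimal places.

0.073

R_before = 0.921
R_after = 1 − (1 − 0.921)^2 = 0.994
ΔR = 0.994 − 0.921 = 0.073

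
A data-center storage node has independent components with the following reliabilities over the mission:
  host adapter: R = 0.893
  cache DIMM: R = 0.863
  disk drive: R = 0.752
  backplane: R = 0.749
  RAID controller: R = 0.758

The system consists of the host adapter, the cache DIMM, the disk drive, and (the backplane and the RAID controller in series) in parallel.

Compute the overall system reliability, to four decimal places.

Series (backplane and RAID controller): 0.749000 × 0.758000 = 0.567742
Parallel (host adapter, cache DIMM, disk drive, and [0.567742]): 1 − (1 − 0.893000)(1 − 0.863000)(1 − 0.752000)(1 − 0.567742) = 0.9984

0.9984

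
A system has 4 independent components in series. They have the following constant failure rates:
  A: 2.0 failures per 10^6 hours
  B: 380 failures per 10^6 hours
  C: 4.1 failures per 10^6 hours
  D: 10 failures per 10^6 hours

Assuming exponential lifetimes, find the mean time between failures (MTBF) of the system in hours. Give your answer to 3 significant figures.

Series of exponential components: λ_sys = Σ λ_i
λ_sys = 0.0000020 + 0.00038 + 0.0000041 + 0.000010 = 3.9610e-04 /h
MTBF = 1 / λ_sys = 2520 h

2520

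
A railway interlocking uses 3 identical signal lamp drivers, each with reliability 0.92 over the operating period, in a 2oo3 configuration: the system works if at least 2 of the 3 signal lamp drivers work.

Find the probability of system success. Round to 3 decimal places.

0.982

R = Σ_{i=2}^{3} C(3,i) p^i (1−p)^{3−i} with p = 0.92
C(3,2)·0.92^2·0.08^1 = 0.20314
C(3,3)·0.92^3·0.08^0 = 0.77869
Sum = 0.982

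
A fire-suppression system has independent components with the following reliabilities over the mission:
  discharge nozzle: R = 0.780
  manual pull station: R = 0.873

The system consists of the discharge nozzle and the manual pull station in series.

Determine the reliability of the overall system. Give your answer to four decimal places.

0.6809

Series (discharge nozzle and manual pull station): 0.780000 × 0.873000 = 0.6809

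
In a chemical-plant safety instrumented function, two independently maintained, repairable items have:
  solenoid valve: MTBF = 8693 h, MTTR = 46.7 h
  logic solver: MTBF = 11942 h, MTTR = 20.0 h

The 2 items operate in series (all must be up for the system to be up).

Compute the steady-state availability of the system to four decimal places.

0.9930

A(solenoid valve) = MTBF/(MTBF+MTTR) = 8693/(8693+46.7) = 0.994657
A(logic solver) = MTBF/(MTBF+MTTR) = 11942/(11942+20.0) = 0.998328
Series availability: 0.994657 × 0.998328 = 0.9930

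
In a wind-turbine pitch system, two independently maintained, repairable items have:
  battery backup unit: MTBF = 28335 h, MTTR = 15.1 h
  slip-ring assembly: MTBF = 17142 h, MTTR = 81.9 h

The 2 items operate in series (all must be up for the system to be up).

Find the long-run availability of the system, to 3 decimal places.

0.995

A(battery backup unit) = MTBF/(MTBF+MTTR) = 28335/(28335+15.1) = 0.999467
A(slip-ring assembly) = MTBF/(MTBF+MTTR) = 17142/(17142+81.9) = 0.995245
Series availability: 0.999467 × 0.995245 = 0.995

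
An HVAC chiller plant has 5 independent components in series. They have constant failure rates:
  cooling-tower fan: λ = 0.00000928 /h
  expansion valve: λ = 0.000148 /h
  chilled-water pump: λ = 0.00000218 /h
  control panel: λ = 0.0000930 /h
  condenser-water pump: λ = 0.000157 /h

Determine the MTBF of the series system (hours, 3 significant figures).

Series of exponential components: λ_sys = Σ λ_i
λ_sys = 0.00000928 + 0.000148 + 0.00000218 + 0.0000930 + 0.000157 = 4.0946e-04 /h
MTBF = 1 / λ_sys = 2440 h

2440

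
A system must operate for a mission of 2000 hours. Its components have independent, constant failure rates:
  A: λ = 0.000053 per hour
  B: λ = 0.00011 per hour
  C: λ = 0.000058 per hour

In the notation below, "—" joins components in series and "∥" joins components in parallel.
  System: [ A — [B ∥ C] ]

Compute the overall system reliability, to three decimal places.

0.880

R(A) = exp(−0.000053 × 2000) = 0.89942
R(B) = exp(−0.00011 × 2000) = 0.80252
R(C) = exp(−0.000058 × 2000) = 0.89048
Parallel (B and C): 1 − (1 − 0.80252)(1 − 0.89048) = 0.97837
Series (A and [0.97837]): 0.89942 × 0.97837 = 0.880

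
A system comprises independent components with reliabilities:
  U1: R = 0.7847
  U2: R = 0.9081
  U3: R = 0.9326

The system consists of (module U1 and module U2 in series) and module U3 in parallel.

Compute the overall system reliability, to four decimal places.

Series (U1 and U2): 0.784700 × 0.908100 = 0.712586
Parallel ([0.712586] and U3): 1 − (1 − 0.712586)(1 − 0.932600) = 0.9806

0.9806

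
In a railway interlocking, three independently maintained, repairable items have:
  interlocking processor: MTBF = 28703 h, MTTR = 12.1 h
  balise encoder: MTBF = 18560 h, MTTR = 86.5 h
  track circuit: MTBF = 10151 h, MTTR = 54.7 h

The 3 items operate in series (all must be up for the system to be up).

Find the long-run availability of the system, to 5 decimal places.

0.98961

A(interlocking processor) = MTBF/(MTBF+MTTR) = 28703/(28703+12.1) = 0.999579
A(balise encoder) = MTBF/(MTBF+MTTR) = 18560/(18560+86.5) = 0.995361
A(track circuit) = MTBF/(MTBF+MTTR) = 10151/(10151+54.7) = 0.994640
Series availability: 0.999579 × 0.995361 × 0.994640 = 0.98961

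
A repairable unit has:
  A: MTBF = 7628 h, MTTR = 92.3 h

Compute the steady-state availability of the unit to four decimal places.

A(A) = MTBF/(MTBF+MTTR) = 7628/(7628+92.3) = 0.9880

0.9880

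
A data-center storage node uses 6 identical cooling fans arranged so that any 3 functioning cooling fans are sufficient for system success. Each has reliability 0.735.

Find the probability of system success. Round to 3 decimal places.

0.954

R = Σ_{i=3}^{6} C(6,i) p^i (1−p)^{6−i} with p = 0.735
C(6,3)·0.735^3·0.265^3 = 0.14778
C(6,4)·0.735^4·0.265^2 = 0.30742
C(6,5)·0.735^5·0.265^1 = 0.34106
C(6,6)·0.735^6·0.265^0 = 0.15766
Sum = 0.954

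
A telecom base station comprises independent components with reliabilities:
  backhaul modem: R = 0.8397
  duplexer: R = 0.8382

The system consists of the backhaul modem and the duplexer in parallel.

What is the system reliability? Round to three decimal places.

0.974

Parallel (backhaul modem and duplexer): 1 − (1 − 0.83970)(1 − 0.83820) = 0.974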